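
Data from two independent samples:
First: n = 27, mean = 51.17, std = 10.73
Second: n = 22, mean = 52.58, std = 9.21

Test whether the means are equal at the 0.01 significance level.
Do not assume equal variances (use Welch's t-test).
Welch's two-sample t-test:
H₀: μ₁ = μ₂
H₁: μ₁ ≠ μ₂
s₁²/n₁ = 10.73²/27 = 4.2642,  s₂²/n₂ = 9.21²/22 = 3.8556
SE = √(s₁²/n₁ + s₂²/n₂) = √(4.2642 + 3.8556) = 2.8495
df (Welch-Satterthwaite) = (s₁²/n₁ + s₂²/n₂)² / [(s₁²/n₁)²/(n₁-1) + (s₂²/n₂)²/(n₂-1)] ≈ 46.85
t = (x̄₁ - x̄₂) / SE = (51.17 - 52.58) / 2.8495 = -1.41 / 2.8495 = -0.495
p-value = 0.6230

Since p-value > α = 0.01, we fail to reject H₀.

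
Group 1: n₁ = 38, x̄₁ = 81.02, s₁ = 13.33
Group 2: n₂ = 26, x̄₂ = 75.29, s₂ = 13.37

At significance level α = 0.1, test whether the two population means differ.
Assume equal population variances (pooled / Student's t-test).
Student's two-sample t-test (equal variances):
H₀: μ₁ = μ₂
H₁: μ₁ ≠ μ₂
df = n₁ + n₂ - 2 = 62
Pooled variance s_p² = [(n₁-1)s₁² + (n₂-1)s₂²] / (n₁ + n₂ - 2) = [(37)(13.33²) + (25)(13.37²)] / 62 = 178.1195
SE = √(s_p²(1/n₁ + 1/n₂)) = √(178.1195 × (1/38 + 1/26)) = 3.3968
t = (x̄₁ - x̄₂) / SE = (81.02 - 75.29) / 3.3968 = 5.73 / 3.3968 = 1.687
p-value = 0.0966

Since p-value < α = 0.1, we reject H₀.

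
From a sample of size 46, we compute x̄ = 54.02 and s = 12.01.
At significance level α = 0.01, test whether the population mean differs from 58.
One-sample t-test:
H₀: μ = 58
H₁: μ ≠ 58
df = n - 1 = 45
t = (x̄ - μ₀) / (s/√n) = (54.02 - 58) / (12.01/√46) = -2.248
p-value = 0.0295

Since p-value > α = 0.01, we fail to reject H₀.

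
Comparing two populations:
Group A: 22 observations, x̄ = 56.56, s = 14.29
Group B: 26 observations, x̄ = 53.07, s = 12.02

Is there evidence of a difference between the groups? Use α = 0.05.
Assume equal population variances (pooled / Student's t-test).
Student's two-sample t-test (equal variances):
H₀: μ₁ = μ₂
H₁: μ₁ ≠ μ₂
df = n₁ + n₂ - 2 = 46
Pooled variance s_p² = [(n₁-1)s₁² + (n₂-1)s₂²] / (n₁ + n₂ - 2) = [(21)(14.29²) + (25)(12.02²)] / 46 = 171.7456
SE = √(s_p²(1/n₁ + 1/n₂)) = √(171.7456 × (1/22 + 1/26)) = 3.7963
t = (x̄₁ - x̄₂) / SE = (56.56 - 53.07) / 3.7963 = 3.49 / 3.7963 = 0.919
p-value = 0.3627

Since p-value > α = 0.05, we fail to reject H₀.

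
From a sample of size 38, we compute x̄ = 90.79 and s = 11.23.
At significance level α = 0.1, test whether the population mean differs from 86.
One-sample t-test:
H₀: μ = 86
H₁: μ ≠ 86
df = n - 1 = 37
t = (x̄ - μ₀) / (s/√n) = (90.79 - 86) / (11.23/√38) = 2.629
p-value = 0.0124

Since p-value < α = 0.1, we reject H₀.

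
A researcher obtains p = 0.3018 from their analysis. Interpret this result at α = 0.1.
Since p = 0.3018 > α = 0.1, fail to reject H₀.
There is insufficient evidence to reject the null hypothesis; the result is not statistically significant at the 0.1 level.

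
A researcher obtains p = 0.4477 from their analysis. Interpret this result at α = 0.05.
Since p = 0.4477 > α = 0.05, fail to reject H₀.
There is insufficient evidence to reject the null hypothesis; the result is not statistically significant at the 0.05 level.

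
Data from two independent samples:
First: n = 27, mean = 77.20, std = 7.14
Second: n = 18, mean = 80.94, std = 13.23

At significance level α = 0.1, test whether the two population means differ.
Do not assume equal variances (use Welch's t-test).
Welch's two-sample t-test:
H₀: μ₁ = μ₂
H₁: μ₁ ≠ μ₂
s₁²/n₁ = 7.14²/27 = 1.8881,  s₂²/n₂ = 13.23²/18 = 9.7241
SE = √(s₁²/n₁ + s₂²/n₂) = √(1.8881 + 9.7241) = 3.4077
df (Welch-Satterthwaite) = (s₁²/n₁ + s₂²/n₂)² / [(s₁²/n₁)²/(n₁-1) + (s₂²/n₂)²/(n₂-1)] ≈ 23.66
t = (x̄₁ - x̄₂) / SE = (77.20 - 80.94) / 3.4077 = -3.74 / 3.4077 = -1.098
p-value = 0.2835

Since p-value > α = 0.1, we fail to reject H₀.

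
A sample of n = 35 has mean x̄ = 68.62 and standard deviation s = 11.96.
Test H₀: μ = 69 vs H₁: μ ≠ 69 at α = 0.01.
One-sample t-test:
H₀: μ = 69
H₁: μ ≠ 69
df = n - 1 = 34
t = (x̄ - μ₀) / (s/√n) = (68.62 - 69) / (11.96/√35) = -0.188
p-value = 0.8520

Since p-value > α = 0.01, we fail to reject H₀.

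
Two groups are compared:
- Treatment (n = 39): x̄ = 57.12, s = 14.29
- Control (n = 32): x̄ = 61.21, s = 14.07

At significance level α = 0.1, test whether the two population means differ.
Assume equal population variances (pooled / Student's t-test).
Student's two-sample t-test (equal variances):
H₀: μ₁ = μ₂
H₁: μ₁ ≠ μ₂
df = n₁ + n₂ - 2 = 69
Pooled variance s_p² = [(n₁-1)s₁² + (n₂-1)s₂²] / (n₁ + n₂ - 2) = [(38)(14.29²) + (31)(14.07²)] / 69 = 201.4010
SE = √(s_p²(1/n₁ + 1/n₂)) = √(201.4010 × (1/39 + 1/32)) = 3.3850
t = (x̄₁ - x̄₂) / SE = (57.12 - 61.21) / 3.3850 = -4.09 / 3.3850 = -1.208
p-value = 0.2311

Since p-value > α = 0.1, we fail to reject H₀.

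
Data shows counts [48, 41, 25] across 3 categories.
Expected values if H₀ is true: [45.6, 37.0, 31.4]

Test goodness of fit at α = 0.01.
Chi-square goodness of fit test:
H₀: observed counts match expected distribution
H₁: observed counts differ from expected distribution
df = k - 1 = 2
χ² = Σ(O - E)²/E
   = (48 - 45.6)²/45.6 + (41 - 37.0)²/37.0 + (25 - 31.4)²/31.4
   = 0.126 + 0.432 + 1.304
   = 1.86
p-value = 0.3939

Since p-value > α = 0.01, we fail to reject H₀.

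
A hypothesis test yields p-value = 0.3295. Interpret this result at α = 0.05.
Since p = 0.3295 > α = 0.05, fail to reject H₀.
There is insufficient evidence to reject the null hypothesis; the result is not statistically significant at the 0.05 level.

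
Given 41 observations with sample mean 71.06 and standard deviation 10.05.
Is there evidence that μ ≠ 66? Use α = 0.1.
One-sample t-test:
H₀: μ = 66
H₁: μ ≠ 66
df = n - 1 = 40
t = (x̄ - μ₀) / (s/√n) = (71.06 - 66) / (10.05/√41) = 3.224
p-value = 0.0025

Since p-value < α = 0.1, we reject H₀.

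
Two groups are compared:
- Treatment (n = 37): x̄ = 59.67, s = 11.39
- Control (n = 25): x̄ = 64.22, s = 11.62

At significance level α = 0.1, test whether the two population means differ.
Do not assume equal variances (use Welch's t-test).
Welch's two-sample t-test:
H₀: μ₁ = μ₂
H₁: μ₁ ≠ μ₂
s₁²/n₁ = 11.39²/37 = 3.5063,  s₂²/n₂ = 11.62²/25 = 5.4010
SE = √(s₁²/n₁ + s₂²/n₂) = √(3.5063 + 5.4010) = 2.9845
df (Welch-Satterthwaite) = (s₁²/n₁ + s₂²/n₂)² / [(s₁²/n₁)²/(n₁-1) + (s₂²/n₂)²/(n₂-1)] ≈ 50.96
t = (x̄₁ - x̄₂) / SE = (59.67 - 64.22) / 2.9845 = -4.55 / 2.9845 = -1.525
p-value = 0.1336

Since p-value > α = 0.1, we fail to reject H₀.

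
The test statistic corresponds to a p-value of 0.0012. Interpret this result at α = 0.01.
Since p = 0.0012 < α = 0.01, reject H₀.
There is sufficient evidence to reject the null hypothesis; the result is statistically significant at the 0.01 level.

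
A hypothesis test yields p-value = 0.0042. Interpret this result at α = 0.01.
Since p = 0.0042 < α = 0.01, reject H₀.
There is sufficient evidence to reject the null hypothesis; the result is statistically significant at the 0.01 level.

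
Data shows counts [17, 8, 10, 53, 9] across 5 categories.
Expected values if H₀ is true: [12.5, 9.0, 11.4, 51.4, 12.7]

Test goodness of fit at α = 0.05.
Chi-square goodness of fit test:
H₀: observed counts match expected distribution
H₁: observed counts differ from expected distribution
df = k - 1 = 4
χ² = Σ(O - E)²/E
   = (17 - 12.5)²/12.5 + (8 - 9.0)²/9.0 + (10 - 11.4)²/11.4 + (53 - 51.4)²/51.4 + (9 - 12.7)²/12.7
   = 1.620 + 0.111 + 0.172 + 0.050 + 1.078
   = 3.03
p-value = 0.5527

Since p-value > α = 0.05, we fail to reject H₀.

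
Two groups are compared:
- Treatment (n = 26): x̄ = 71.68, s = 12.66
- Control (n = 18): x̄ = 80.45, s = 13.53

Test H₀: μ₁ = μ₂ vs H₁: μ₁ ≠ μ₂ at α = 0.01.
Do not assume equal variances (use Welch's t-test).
Welch's two-sample t-test:
H₀: μ₁ = μ₂
H₁: μ₁ ≠ μ₂
s₁²/n₁ = 12.66²/26 = 6.1644,  s₂²/n₂ = 13.53²/18 = 10.1700
SE = √(s₁²/n₁ + s₂²/n₂) = √(6.1644 + 10.1700) = 4.0416
df (Welch-Satterthwaite) = (s₁²/n₁ + s₂²/n₂)² / [(s₁²/n₁)²/(n₁-1) + (s₂²/n₂)²/(n₂-1)] ≈ 35.09
t = (x̄₁ - x̄₂) / SE = (71.68 - 80.45) / 4.0416 = -8.77 / 4.0416 = -2.170
p-value = 0.0369

Since p-value > α = 0.01, we fail to reject H₀.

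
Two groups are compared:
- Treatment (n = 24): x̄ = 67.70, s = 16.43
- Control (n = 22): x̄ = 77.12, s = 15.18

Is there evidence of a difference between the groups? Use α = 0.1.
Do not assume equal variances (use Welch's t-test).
Welch's two-sample t-test:
H₀: μ₁ = μ₂
H₁: μ₁ ≠ μ₂
s₁²/n₁ = 16.43²/24 = 11.2477,  s₂²/n₂ = 15.18²/22 = 10.4742
SE = √(s₁²/n₁ + s₂²/n₂) = √(11.2477 + 10.4742) = 4.6607
df (Welch-Satterthwaite) = (s₁²/n₁ + s₂²/n₂)² / [(s₁²/n₁)²/(n₁-1) + (s₂²/n₂)²/(n₂-1)] ≈ 44.00
t = (x̄₁ - x̄₂) / SE = (67.70 - 77.12) / 4.6607 = -9.42 / 4.6607 = -2.021
p-value = 0.0494

Since p-value < α = 0.1, we reject H₀.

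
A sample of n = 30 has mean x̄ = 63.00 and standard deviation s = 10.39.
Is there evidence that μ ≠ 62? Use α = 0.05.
One-sample t-test:
H₀: μ = 62
H₁: μ ≠ 62
df = n - 1 = 29
t = (x̄ - μ₀) / (s/√n) = (63.00 - 62) / (10.39/√30) = 0.527
p-value = 0.6021

Since p-value > α = 0.05, we fail to reject H₀.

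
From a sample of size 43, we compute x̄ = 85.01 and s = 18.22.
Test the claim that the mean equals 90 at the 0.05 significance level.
One-sample t-test:
H₀: μ = 90
H₁: μ ≠ 90
df = n - 1 = 42
t = (x̄ - μ₀) / (s/√n) = (85.01 - 90) / (18.22/√43) = -1.796
p-value = 0.0797

Since p-value > α = 0.05, we fail to reject H₀.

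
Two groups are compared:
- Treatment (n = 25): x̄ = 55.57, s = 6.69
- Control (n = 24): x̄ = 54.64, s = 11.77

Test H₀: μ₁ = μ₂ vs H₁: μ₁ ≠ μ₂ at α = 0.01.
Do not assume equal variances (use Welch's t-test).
Welch's two-sample t-test:
H₀: μ₁ = μ₂
H₁: μ₁ ≠ μ₂
s₁²/n₁ = 6.69²/25 = 1.7902,  s₂²/n₂ = 11.77²/24 = 5.7722
SE = √(s₁²/n₁ + s₂²/n₂) = √(1.7902 + 5.7722) = 2.7500
df (Welch-Satterthwaite) = (s₁²/n₁ + s₂²/n₂)² / [(s₁²/n₁)²/(n₁-1) + (s₂²/n₂)²/(n₂-1)] ≈ 36.15
t = (x̄₁ - x̄₂) / SE = (55.57 - 54.64) / 2.7500 = 0.93 / 2.7500 = 0.338
p-value = 0.7372

Since p-value > α = 0.01, we fail to reject H₀.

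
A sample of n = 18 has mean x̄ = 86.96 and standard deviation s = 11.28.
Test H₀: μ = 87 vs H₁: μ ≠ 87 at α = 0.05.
One-sample t-test:
H₀: μ = 87
H₁: μ ≠ 87
df = n - 1 = 17
t = (x̄ - μ₀) / (s/√n) = (86.96 - 87) / (11.28/√18) = -0.015
p-value = 0.9882

Since p-value > α = 0.05, we fail to reject H₀.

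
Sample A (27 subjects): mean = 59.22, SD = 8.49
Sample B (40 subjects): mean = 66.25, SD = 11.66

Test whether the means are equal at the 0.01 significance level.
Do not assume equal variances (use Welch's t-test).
Welch's two-sample t-test:
H₀: μ₁ = μ₂
H₁: μ₁ ≠ μ₂
s₁²/n₁ = 8.49²/27 = 2.6696,  s₂²/n₂ = 11.66²/40 = 3.3989
SE = √(s₁²/n₁ + s₂²/n₂) = √(2.6696 + 3.3989) = 2.4634
df (Welch-Satterthwaite) = (s₁²/n₁ + s₂²/n₂)² / [(s₁²/n₁)²/(n₁-1) + (s₂²/n₂)²/(n₂-1)] ≈ 64.57
t = (x̄₁ - x̄₂) / SE = (59.22 - 66.25) / 2.4634 = -7.03 / 2.4634 = -2.854
p-value = 0.0058

Since p-value < α = 0.01, we reject H₀.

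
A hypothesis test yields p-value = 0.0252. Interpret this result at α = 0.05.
Since p = 0.0252 < α = 0.05, reject H₀.
There is sufficient evidence to reject the null hypothesis; the result is statistically significant at the 0.05 level.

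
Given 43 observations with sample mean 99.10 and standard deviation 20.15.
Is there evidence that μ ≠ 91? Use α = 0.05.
One-sample t-test:
H₀: μ = 91
H₁: μ ≠ 91
df = n - 1 = 42
t = (x̄ - μ₀) / (s/√n) = (99.10 - 91) / (20.15/√43) = 2.636
p-value = 0.0117

Since p-value < α = 0.05, we reject H₀.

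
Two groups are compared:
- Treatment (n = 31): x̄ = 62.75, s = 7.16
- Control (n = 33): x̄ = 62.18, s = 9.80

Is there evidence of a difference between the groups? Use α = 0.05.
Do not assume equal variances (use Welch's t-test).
Welch's two-sample t-test:
H₀: μ₁ = μ₂
H₁: μ₁ ≠ μ₂
s₁²/n₁ = 7.16²/31 = 1.6537,  s₂²/n₂ = 9.80²/33 = 2.9103
SE = √(s₁²/n₁ + s₂²/n₂) = √(1.6537 + 2.9103) = 2.1364
df (Welch-Satterthwaite) = (s₁²/n₁ + s₂²/n₂)² / [(s₁²/n₁)²/(n₁-1) + (s₂²/n₂)²/(n₂-1)] ≈ 58.54
t = (x̄₁ - x̄₂) / SE = (62.75 - 62.18) / 2.1364 = 0.57 / 2.1364 = 0.267
p-value = 0.7906

Since p-value > α = 0.05, we fail to reject H₀.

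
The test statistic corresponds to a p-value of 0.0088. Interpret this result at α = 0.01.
Since p = 0.0088 < α = 0.01, reject H₀.
There is sufficient evidence to reject the null hypothesis; the result is statistically significant at the 0.01 level.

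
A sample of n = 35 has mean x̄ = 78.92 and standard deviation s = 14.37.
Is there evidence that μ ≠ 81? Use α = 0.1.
One-sample t-test:
H₀: μ = 81
H₁: μ ≠ 81
df = n - 1 = 34
t = (x̄ - μ₀) / (s/√n) = (78.92 - 81) / (14.37/√35) = -0.856
p-value = 0.3978

Since p-value > α = 0.1, we fail to reject H₀.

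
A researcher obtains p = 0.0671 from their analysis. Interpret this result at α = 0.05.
Since p = 0.0671 > α = 0.05, fail to reject H₀.
There is insufficient evidence to reject the null hypothesis; the result is not statistically significant at the 0.05 level.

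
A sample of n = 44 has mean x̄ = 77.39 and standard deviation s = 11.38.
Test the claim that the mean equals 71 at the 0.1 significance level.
One-sample t-test:
H₀: μ = 71
H₁: μ ≠ 71
df = n - 1 = 43
t = (x̄ - μ₀) / (s/√n) = (77.39 - 71) / (11.38/√44) = 3.725
p-value = 0.0006

Since p-value < α = 0.1, we reject H₀.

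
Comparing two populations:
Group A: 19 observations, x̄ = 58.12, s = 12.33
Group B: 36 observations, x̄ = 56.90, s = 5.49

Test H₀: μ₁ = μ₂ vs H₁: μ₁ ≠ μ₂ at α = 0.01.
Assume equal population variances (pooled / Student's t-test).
Student's two-sample t-test (equal variances):
H₀: μ₁ = μ₂
H₁: μ₁ ≠ μ₂
df = n₁ + n₂ - 2 = 53
Pooled variance s_p² = [(n₁-1)s₁² + (n₂-1)s₂²] / (n₁ + n₂ - 2) = [(18)(12.33²) + (35)(5.49²)] / 53 = 71.5363
SE = √(s_p²(1/n₁ + 1/n₂)) = √(71.5363 × (1/19 + 1/36)) = 2.3984
t = (x̄₁ - x̄₂) / SE = (58.12 - 56.90) / 2.3984 = 1.22 / 2.3984 = 0.509
p-value = 0.6131

Since p-value > α = 0.01, we fail to reject H₀.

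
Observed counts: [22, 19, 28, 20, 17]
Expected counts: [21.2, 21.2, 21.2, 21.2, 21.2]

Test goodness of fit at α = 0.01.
Chi-square goodness of fit test:
H₀: observed counts match expected distribution
H₁: observed counts differ from expected distribution
df = k - 1 = 4
χ² = Σ(O - E)²/E
   = (22 - 21.2)²/21.2 + (19 - 21.2)²/21.2 + (28 - 21.2)²/21.2 + (20 - 21.2)²/21.2 + (17 - 21.2)²/21.2
   = 0.030 + 0.228 + 2.181 + 0.068 + 0.832
   = 3.34
p-value = 0.5027

Since p-value > α = 0.01, we fail to reject H₀.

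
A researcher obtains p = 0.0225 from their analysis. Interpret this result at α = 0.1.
Since p = 0.0225 < α = 0.1, reject H₀.
There is sufficient evidence to reject the null hypothesis; the result is statistically significant at the 0.1 level.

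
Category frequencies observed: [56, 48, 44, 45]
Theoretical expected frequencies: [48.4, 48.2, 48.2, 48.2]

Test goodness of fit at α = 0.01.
Chi-square goodness of fit test:
H₀: observed counts match expected distribution
H₁: observed counts differ from expected distribution
df = k - 1 = 3
χ² = Σ(O - E)²/E
   = (56 - 48.4)²/48.4 + (48 - 48.2)²/48.2 + (44 - 48.2)²/48.2 + (45 - 48.2)²/48.2
   = 1.193 + 0.001 + 0.366 + 0.212
   = 1.77
p-value = 0.6209

Since p-value > α = 0.01, we fail to reject H₀.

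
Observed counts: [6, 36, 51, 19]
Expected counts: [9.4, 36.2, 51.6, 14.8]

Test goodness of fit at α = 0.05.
Chi-square goodness of fit test:
H₀: observed counts match expected distribution
H₁: observed counts differ from expected distribution
df = k - 1 = 3
χ² = Σ(O - E)²/E
   = (6 - 9.4)²/9.4 + (36 - 36.2)²/36.2 + (51 - 51.6)²/51.6 + (19 - 14.8)²/14.8
   = 1.230 + 0.001 + 0.007 + 1.192
   = 2.43
p-value = 0.4881

Since p-value > α = 0.05, we fail to reject H₀.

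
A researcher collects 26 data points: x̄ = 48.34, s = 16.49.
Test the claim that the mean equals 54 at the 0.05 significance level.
One-sample t-test:
H₀: μ = 54
H₁: μ ≠ 54
df = n - 1 = 25
t = (x̄ - μ₀) / (s/√n) = (48.34 - 54) / (16.49/√26) = -1.750
p-value = 0.0924

Since p-value > α = 0.05, we fail to reject H₀.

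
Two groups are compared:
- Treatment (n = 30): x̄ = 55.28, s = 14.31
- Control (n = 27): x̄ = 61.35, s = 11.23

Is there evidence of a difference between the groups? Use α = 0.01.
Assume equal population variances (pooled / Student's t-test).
Student's two-sample t-test (equal variances):
H₀: μ₁ = μ₂
H₁: μ₁ ≠ μ₂
df = n₁ + n₂ - 2 = 55
Pooled variance s_p² = [(n₁-1)s₁² + (n₂-1)s₂²] / (n₁ + n₂ - 2) = [(29)(14.31²) + (26)(11.23²)] / 55 = 167.5899
SE = √(s_p²(1/n₁ + 1/n₂)) = √(167.5899 × (1/30 + 1/27)) = 3.4341
t = (x̄₁ - x̄₂) / SE = (55.28 - 61.35) / 3.4341 = -6.07 / 3.4341 = -1.768
p-value = 0.0827

Since p-value > α = 0.01, we fail to reject H₀.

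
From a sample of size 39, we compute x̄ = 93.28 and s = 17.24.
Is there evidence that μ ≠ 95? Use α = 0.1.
One-sample t-test:
H₀: μ = 95
H₁: μ ≠ 95
df = n - 1 = 38
t = (x̄ - μ₀) / (s/√n) = (93.28 - 95) / (17.24/√39) = -0.623
p-value = 0.5370

Since p-value > α = 0.1, we fail to reject H₀.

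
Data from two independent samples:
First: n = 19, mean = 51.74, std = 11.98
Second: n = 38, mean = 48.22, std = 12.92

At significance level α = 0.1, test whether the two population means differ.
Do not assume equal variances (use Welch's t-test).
Welch's two-sample t-test:
H₀: μ₁ = μ₂
H₁: μ₁ ≠ μ₂
s₁²/n₁ = 11.98²/19 = 7.5537,  s₂²/n₂ = 12.92²/38 = 4.3928
SE = √(s₁²/n₁ + s₂²/n₂) = √(7.5537 + 4.3928) = 3.4564
df (Welch-Satterthwaite) = (s₁²/n₁ + s₂²/n₂)² / [(s₁²/n₁)²/(n₁-1) + (s₂²/n₂)²/(n₂-1)] ≈ 38.66
t = (x̄₁ - x̄₂) / SE = (51.74 - 48.22) / 3.4564 = 3.52 / 3.4564 = 1.018
p-value = 0.3148

Since p-value > α = 0.1, we fail to reject H₀.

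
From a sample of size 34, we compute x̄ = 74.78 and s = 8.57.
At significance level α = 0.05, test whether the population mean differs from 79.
One-sample t-test:
H₀: μ = 79
H₁: μ ≠ 79
df = n - 1 = 33
t = (x̄ - μ₀) / (s/√n) = (74.78 - 79) / (8.57/√34) = -2.871
p-value = 0.0071

Since p-value < α = 0.05, we reject H₀.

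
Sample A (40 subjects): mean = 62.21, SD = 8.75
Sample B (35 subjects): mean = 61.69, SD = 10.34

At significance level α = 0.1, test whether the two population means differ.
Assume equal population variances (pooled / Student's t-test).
Student's two-sample t-test (equal variances):
H₀: μ₁ = μ₂
H₁: μ₁ ≠ μ₂
df = n₁ + n₂ - 2 = 73
Pooled variance s_p² = [(n₁-1)s₁² + (n₂-1)s₂²] / (n₁ + n₂ - 2) = [(39)(8.75²) + (34)(10.34²)] / 73 = 90.6996
SE = √(s_p²(1/n₁ + 1/n₂)) = √(90.6996 × (1/40 + 1/35)) = 2.2043
t = (x̄₁ - x̄₂) / SE = (62.21 - 61.69) / 2.2043 = 0.52 / 2.2043 = 0.236
p-value = 0.8142

Since p-value > α = 0.1, we fail to reject H₀.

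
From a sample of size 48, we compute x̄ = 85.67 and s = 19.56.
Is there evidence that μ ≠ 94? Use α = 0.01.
One-sample t-test:
H₀: μ = 94
H₁: μ ≠ 94
df = n - 1 = 47
t = (x̄ - μ₀) / (s/√n) = (85.67 - 94) / (19.56/√48) = -2.951
p-value = 0.0049

Since p-value < α = 0.01, we reject H₀.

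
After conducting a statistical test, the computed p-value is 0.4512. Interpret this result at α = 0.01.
Since p = 0.4512 > α = 0.01, fail to reject H₀.
There is insufficient evidence to reject the null hypothesis; the result is not statistically significant at the 0.01 level.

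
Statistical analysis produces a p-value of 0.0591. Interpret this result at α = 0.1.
Since p = 0.0591 < α = 0.1, reject H₀.
There is sufficient evidence to reject the null hypothesis; the result is statistically significant at the 0.1 level.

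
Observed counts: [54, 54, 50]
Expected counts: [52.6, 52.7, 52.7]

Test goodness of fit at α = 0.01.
Chi-square goodness of fit test:
H₀: observed counts match expected distribution
H₁: observed counts differ from expected distribution
df = k - 1 = 2
χ² = Σ(O - E)²/E
   = (54 - 52.6)²/52.6 + (54 - 52.7)²/52.7 + (50 - 52.7)²/52.7
   = 0.037 + 0.032 + 0.138
   = 0.21
p-value = 0.9014

Since p-value > α = 0.01, we fail to reject H₀.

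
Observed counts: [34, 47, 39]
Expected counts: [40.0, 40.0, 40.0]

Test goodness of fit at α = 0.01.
Chi-square goodness of fit test:
H₀: observed counts match expected distribution
H₁: observed counts differ from expected distribution
df = k - 1 = 2
χ² = Σ(O - E)²/E
   = (34 - 40.0)²/40.0 + (47 - 40.0)²/40.0 + (39 - 40.0)²/40.0
   = 0.900 + 1.225 + 0.025
   = 2.15
p-value = 0.3413

Since p-value > α = 0.01, we fail to reject H₀.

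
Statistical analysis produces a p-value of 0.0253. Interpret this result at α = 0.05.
Since p = 0.0253 < α = 0.05, reject H₀.
There is sufficient evidence to reject the null hypothesis; the result is statistically significant at the 0.05 level.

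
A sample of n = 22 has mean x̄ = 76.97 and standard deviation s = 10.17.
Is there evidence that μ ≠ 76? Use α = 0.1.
One-sample t-test:
H₀: μ = 76
H₁: μ ≠ 76
df = n - 1 = 21
t = (x̄ - μ₀) / (s/√n) = (76.97 - 76) / (10.17/√22) = 0.447
p-value = 0.6592

Since p-value > α = 0.1, we fail to reject H₀.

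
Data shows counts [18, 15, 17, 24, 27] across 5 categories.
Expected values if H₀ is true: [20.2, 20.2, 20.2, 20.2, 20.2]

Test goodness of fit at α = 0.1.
Chi-square goodness of fit test:
H₀: observed counts match expected distribution
H₁: observed counts differ from expected distribution
df = k - 1 = 4
χ² = Σ(O - E)²/E
   = (18 - 20.2)²/20.2 + (15 - 20.2)²/20.2 + (17 - 20.2)²/20.2 + (24 - 20.2)²/20.2 + (27 - 20.2)²/20.2
   = 0.240 + 1.339 + 0.507 + 0.715 + 2.289
   = 5.09
p-value = 0.2783

Since p-value > α = 0.1, we fail to reject H₀.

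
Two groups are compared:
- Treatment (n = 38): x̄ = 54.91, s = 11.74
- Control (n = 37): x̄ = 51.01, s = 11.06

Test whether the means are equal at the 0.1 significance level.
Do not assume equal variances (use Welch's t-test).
Welch's two-sample t-test:
H₀: μ₁ = μ₂
H₁: μ₁ ≠ μ₂
s₁²/n₁ = 11.74²/38 = 3.6270,  s₂²/n₂ = 11.06²/37 = 3.3060
SE = √(s₁²/n₁ + s₂²/n₂) = √(3.6270 + 3.3060) = 2.6331
df (Welch-Satterthwaite) = (s₁²/n₁ + s₂²/n₂)² / [(s₁²/n₁)²/(n₁-1) + (s₂²/n₂)²/(n₂-1)] ≈ 72.92
t = (x̄₁ - x̄₂) / SE = (54.91 - 51.01) / 2.6331 = 3.90 / 2.6331 = 1.481
p-value = 0.1429

Since p-value > α = 0.1, we fail to reject H₀.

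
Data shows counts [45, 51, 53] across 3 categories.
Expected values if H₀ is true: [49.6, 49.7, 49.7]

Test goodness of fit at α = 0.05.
Chi-square goodness of fit test:
H₀: observed counts match expected distribution
H₁: observed counts differ from expected distribution
df = k - 1 = 2
χ² = Σ(O - E)²/E
   = (45 - 49.6)²/49.6 + (51 - 49.7)²/49.7 + (53 - 49.7)²/49.7
   = 0.427 + 0.034 + 0.219
   = 0.68
p-value = 0.7119

Since p-value > α = 0.05, we fail to reject H₀.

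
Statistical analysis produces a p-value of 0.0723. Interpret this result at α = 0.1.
Since p = 0.0723 < α = 0.1, reject H₀.
There is sufficient evidence to reject the null hypothesis; the result is statistically significant at the 0.1 level.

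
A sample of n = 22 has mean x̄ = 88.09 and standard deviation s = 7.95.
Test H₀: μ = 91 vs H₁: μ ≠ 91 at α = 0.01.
One-sample t-test:
H₀: μ = 91
H₁: μ ≠ 91
df = n - 1 = 21
t = (x̄ - μ₀) / (s/√n) = (88.09 - 91) / (7.95/√22) = -1.717
p-value = 0.1007

Since p-value > α = 0.01, we fail to reject H₀.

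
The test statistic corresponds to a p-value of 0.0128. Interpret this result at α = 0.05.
Since p = 0.0128 < α = 0.05, reject H₀.
There is sufficient evidence to reject the null hypothesis; the result is statistically significant at the 0.05 level.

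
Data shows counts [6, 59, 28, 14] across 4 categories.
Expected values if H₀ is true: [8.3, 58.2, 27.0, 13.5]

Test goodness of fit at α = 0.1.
Chi-square goodness of fit test:
H₀: observed counts match expected distribution
H₁: observed counts differ from expected distribution
df = k - 1 = 3
χ² = Σ(O - E)²/E
   = (6 - 8.3)²/8.3 + (59 - 58.2)²/58.2 + (28 - 27.0)²/27.0 + (14 - 13.5)²/13.5
   = 0.637 + 0.011 + 0.037 + 0.019
   = 0.70
p-value = 0.8723

Since p-value > α = 0.1, we fail to reject H₀.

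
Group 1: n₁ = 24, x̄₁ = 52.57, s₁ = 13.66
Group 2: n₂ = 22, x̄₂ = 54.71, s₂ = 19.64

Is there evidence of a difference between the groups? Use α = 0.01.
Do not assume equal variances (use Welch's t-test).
Welch's two-sample t-test:
H₀: μ₁ = μ₂
H₁: μ₁ ≠ μ₂
s₁²/n₁ = 13.66²/24 = 7.7748,  s₂²/n₂ = 19.64²/22 = 17.5332
SE = √(s₁²/n₁ + s₂²/n₂) = √(7.7748 + 17.5332) = 5.0307
df (Welch-Satterthwaite) = (s₁²/n₁ + s₂²/n₂)² / [(s₁²/n₁)²/(n₁-1) + (s₂²/n₂)²/(n₂-1)] ≈ 37.09
t = (x̄₁ - x̄₂) / SE = (52.57 - 54.71) / 5.0307 = -2.14 / 5.0307 = -0.425
p-value = 0.6730

Since p-value > α = 0.01, we fail to reject H₀.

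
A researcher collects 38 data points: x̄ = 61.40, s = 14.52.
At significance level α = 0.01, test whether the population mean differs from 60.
One-sample t-test:
H₀: μ = 60
H₁: μ ≠ 60
df = n - 1 = 37
t = (x̄ - μ₀) / (s/√n) = (61.40 - 60) / (14.52/√38) = 0.594
p-value = 0.5559

Since p-value > α = 0.01, we fail to reject H₀.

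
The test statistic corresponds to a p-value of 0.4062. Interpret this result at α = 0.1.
Since p = 0.4062 > α = 0.1, fail to reject H₀.
There is insufficient evidence to reject the null hypothesis; the result is not statistically significant at the 0.1 level.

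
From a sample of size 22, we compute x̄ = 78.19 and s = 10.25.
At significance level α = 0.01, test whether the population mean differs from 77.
One-sample t-test:
H₀: μ = 77
H₁: μ ≠ 77
df = n - 1 = 21
t = (x̄ - μ₀) / (s/√n) = (78.19 - 77) / (10.25/√22) = 0.545
p-value = 0.5918

Since p-value > α = 0.01, we fail to reject H₀.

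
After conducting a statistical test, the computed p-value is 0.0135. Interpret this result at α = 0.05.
Since p = 0.0135 < α = 0.05, reject H₀.
There is sufficient evidence to reject the null hypothesis; the result is statistically significant at the 0.05 level.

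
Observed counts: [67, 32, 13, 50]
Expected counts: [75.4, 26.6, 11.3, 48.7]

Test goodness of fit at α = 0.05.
Chi-square goodness of fit test:
H₀: observed counts match expected distribution
H₁: observed counts differ from expected distribution
df = k - 1 = 3
χ² = Σ(O - E)²/E
   = (67 - 75.4)²/75.4 + (32 - 26.6)²/26.6 + (13 - 11.3)²/11.3 + (50 - 48.7)²/48.7
   = 0.936 + 1.096 + 0.256 + 0.035
   = 2.32
p-value = 0.5082

Since p-value > α = 0.05, we fail to reject H₀.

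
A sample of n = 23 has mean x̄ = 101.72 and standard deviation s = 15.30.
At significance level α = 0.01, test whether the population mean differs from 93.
One-sample t-test:
H₀: μ = 93
H₁: μ ≠ 93
df = n - 1 = 22
t = (x̄ - μ₀) / (s/√n) = (101.72 - 93) / (15.30/√23) = 2.733
p-value = 0.0121

Since p-value > α = 0.01, we fail to reject H₀.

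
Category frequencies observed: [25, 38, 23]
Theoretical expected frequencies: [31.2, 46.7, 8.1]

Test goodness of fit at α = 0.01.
Chi-square goodness of fit test:
H₀: observed counts match expected distribution
H₁: observed counts differ from expected distribution
df = k - 1 = 2
χ² = Σ(O - E)²/E
   = (25 - 31.2)²/31.2 + (38 - 46.7)²/46.7 + (23 - 8.1)²/8.1
   = 1.232 + 1.621 + 27.409
   = 30.26
p-value < 0.0001

Since p-value < α = 0.01, we reject H₀.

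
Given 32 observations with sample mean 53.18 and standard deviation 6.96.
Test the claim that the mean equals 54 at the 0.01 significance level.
One-sample t-test:
H₀: μ = 54
H₁: μ ≠ 54
df = n - 1 = 31
t = (x̄ - μ₀) / (s/√n) = (53.18 - 54) / (6.96/√32) = -0.666
p-value = 0.5100

Since p-value > α = 0.01, we fail to reject H₀.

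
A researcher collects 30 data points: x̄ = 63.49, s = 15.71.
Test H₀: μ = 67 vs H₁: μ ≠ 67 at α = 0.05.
One-sample t-test:
H₀: μ = 67
H₁: μ ≠ 67
df = n - 1 = 29
t = (x̄ - μ₀) / (s/√n) = (63.49 - 67) / (15.71/√30) = -1.224
p-value = 0.2309

Since p-value > α = 0.05, we fail to reject H₀.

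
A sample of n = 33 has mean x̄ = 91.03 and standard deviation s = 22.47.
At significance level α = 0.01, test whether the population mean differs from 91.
One-sample t-test:
H₀: μ = 91
H₁: μ ≠ 91
df = n - 1 = 32
t = (x̄ - μ₀) / (s/√n) = (91.03 - 91) / (22.47/√33) = 0.008
p-value = 0.9939

Since p-value > α = 0.01, we fail to reject H₀.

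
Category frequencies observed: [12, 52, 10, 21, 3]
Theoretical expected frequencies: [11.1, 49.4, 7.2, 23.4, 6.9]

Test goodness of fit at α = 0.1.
Chi-square goodness of fit test:
H₀: observed counts match expected distribution
H₁: observed counts differ from expected distribution
df = k - 1 = 4
χ² = Σ(O - E)²/E
   = (12 - 11.1)²/11.1 + (52 - 49.4)²/49.4 + (10 - 7.2)²/7.2 + (21 - 23.4)²/23.4 + (3 - 6.9)²/6.9
   = 0.073 + 0.137 + 1.089 + 0.246 + 2.204
   = 3.75
p-value = 0.4410

Since p-value > α = 0.1, we fail to reject H₀.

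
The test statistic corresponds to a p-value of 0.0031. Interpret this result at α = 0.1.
Since p = 0.0031 < α = 0.1, reject H₀.
There is sufficient evidence to reject the null hypothesis; the result is statistically significant at the 0.1 level.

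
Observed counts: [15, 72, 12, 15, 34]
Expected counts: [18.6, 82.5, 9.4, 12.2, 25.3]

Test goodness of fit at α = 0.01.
Chi-square goodness of fit test:
H₀: observed counts match expected distribution
H₁: observed counts differ from expected distribution
df = k - 1 = 4
χ² = Σ(O - E)²/E
   = (15 - 18.6)²/18.6 + (72 - 82.5)²/82.5 + (12 - 9.4)²/9.4 + (15 - 12.2)²/12.2 + (34 - 25.3)²/25.3
   = 0.697 + 1.336 + 0.719 + 0.643 + 2.992
   = 6.39
p-value = 0.1721

Since p-value > α = 0.01, we fail to reject H₀.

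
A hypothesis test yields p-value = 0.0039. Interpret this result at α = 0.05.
Since p = 0.0039 < α = 0.05, reject H₀.
There is sufficient evidence to reject the null hypothesis; the result is statistically significant at the 0.05 level.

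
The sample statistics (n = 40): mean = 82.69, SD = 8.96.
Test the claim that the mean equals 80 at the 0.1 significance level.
One-sample t-test:
H₀: μ = 80
H₁: μ ≠ 80
df = n - 1 = 39
t = (x̄ - μ₀) / (s/√n) = (82.69 - 80) / (8.96/√40) = 1.899
p-value = 0.0650

Since p-value < α = 0.1, we reject H₀.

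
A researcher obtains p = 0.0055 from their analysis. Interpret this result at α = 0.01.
Since p = 0.0055 < α = 0.01, reject H₀.
There is sufficient evidence to reject the null hypothesis; the result is statistically significant at the 0.01 level.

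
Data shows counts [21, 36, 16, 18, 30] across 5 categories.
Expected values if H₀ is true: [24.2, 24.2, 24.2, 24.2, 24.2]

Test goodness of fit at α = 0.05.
Chi-square goodness of fit test:
H₀: observed counts match expected distribution
H₁: observed counts differ from expected distribution
df = k - 1 = 4
χ² = Σ(O - E)²/E
   = (21 - 24.2)²/24.2 + (36 - 24.2)²/24.2 + (16 - 24.2)²/24.2 + (18 - 24.2)²/24.2 + (30 - 24.2)²/24.2
   = 0.423 + 5.754 + 2.779 + 1.588 + 1.390
   = 11.93
p-value = 0.0178

Since p-value < α = 0.05, we reject H₀.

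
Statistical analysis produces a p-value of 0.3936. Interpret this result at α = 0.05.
Since p = 0.3936 > α = 0.05, fail to reject H₀.
There is insufficient evidence to reject the null hypothesis; the result is not statistically significant at the 0.05 level.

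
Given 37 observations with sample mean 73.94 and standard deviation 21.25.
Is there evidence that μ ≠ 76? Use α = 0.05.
One-sample t-test:
H₀: μ = 76
H₁: μ ≠ 76
df = n - 1 = 36
t = (x̄ - μ₀) / (s/√n) = (73.94 - 76) / (21.25/√37) = -0.590
p-value = 0.5591

Since p-value > α = 0.05, we fail to reject H₀.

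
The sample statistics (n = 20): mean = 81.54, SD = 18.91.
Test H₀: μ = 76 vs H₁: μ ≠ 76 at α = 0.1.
One-sample t-test:
H₀: μ = 76
H₁: μ ≠ 76
df = n - 1 = 19
t = (x̄ - μ₀) / (s/√n) = (81.54 - 76) / (18.91/√20) = 1.310
p-value = 0.2058

Since p-value > α = 0.1, we fail to reject H₀.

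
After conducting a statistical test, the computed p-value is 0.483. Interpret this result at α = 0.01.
Since p = 0.483 > α = 0.01, fail to reject H₀.
There is insufficient evidence to reject the null hypothesis; the result is not statistically significant at the 0.01 level.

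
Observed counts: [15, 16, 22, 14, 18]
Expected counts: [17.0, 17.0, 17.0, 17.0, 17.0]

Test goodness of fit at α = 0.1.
Chi-square goodness of fit test:
H₀: observed counts match expected distribution
H₁: observed counts differ from expected distribution
df = k - 1 = 4
χ² = Σ(O - E)²/E
   = (15 - 17.0)²/17.0 + (16 - 17.0)²/17.0 + (22 - 17.0)²/17.0 + (14 - 17.0)²/17.0 + (18 - 17.0)²/17.0
   = 0.235 + 0.059 + 1.471 + 0.529 + 0.059
   = 2.35
p-value = 0.6711

Since p-value > α = 0.1, we fail to reject H₀.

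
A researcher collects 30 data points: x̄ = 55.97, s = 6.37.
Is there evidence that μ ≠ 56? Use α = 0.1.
One-sample t-test:
H₀: μ = 56
H₁: μ ≠ 56
df = n - 1 = 29
t = (x̄ - μ₀) / (s/√n) = (55.97 - 56) / (6.37/√30) = -0.026
p-value = 0.9796

Since p-value > α = 0.1, we fail to reject H₀.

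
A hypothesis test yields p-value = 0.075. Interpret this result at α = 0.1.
Since p = 0.075 < α = 0.1, reject H₀.
There is sufficient evidence to reject the null hypothesis; the result is statistically significant at the 0.1 level.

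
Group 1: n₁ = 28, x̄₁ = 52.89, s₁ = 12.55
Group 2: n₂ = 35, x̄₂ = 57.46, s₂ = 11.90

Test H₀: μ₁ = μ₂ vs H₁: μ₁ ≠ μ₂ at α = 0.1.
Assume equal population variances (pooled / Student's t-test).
Student's two-sample t-test (equal variances):
H₀: μ₁ = μ₂
H₁: μ₁ ≠ μ₂
df = n₁ + n₂ - 2 = 61
Pooled variance s_p² = [(n₁-1)s₁² + (n₂-1)s₂²] / (n₁ + n₂ - 2) = [(27)(12.55²) + (34)(11.90²)] / 61 = 148.6444
SE = √(s_p²(1/n₁ + 1/n₂)) = √(148.6444 × (1/28 + 1/35)) = 3.0912
t = (x̄₁ - x̄₂) / SE = (52.89 - 57.46) / 3.0912 = -4.57 / 3.0912 = -1.478
p-value = 0.1445

Since p-value > α = 0.1, we fail to reject H₀.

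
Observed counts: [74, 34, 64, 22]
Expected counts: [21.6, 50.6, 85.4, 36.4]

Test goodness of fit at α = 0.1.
Chi-square goodness of fit test:
H₀: observed counts match expected distribution
H₁: observed counts differ from expected distribution
df = k - 1 = 3
χ² = Σ(O - E)²/E
   = (74 - 21.6)²/21.6 + (34 - 50.6)²/50.6 + (64 - 85.4)²/85.4 + (22 - 36.4)²/36.4
   = 127.119 + 5.446 + 5.363 + 5.697
   = 143.62
p-value < 0.0001

Since p-value < α = 0.1, we reject H₀.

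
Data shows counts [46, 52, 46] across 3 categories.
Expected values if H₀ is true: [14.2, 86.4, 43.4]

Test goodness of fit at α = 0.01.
Chi-square goodness of fit test:
H₀: observed counts match expected distribution
H₁: observed counts differ from expected distribution
df = k - 1 = 2
χ² = Σ(O - E)²/E
   = (46 - 14.2)²/14.2 + (52 - 86.4)²/86.4 + (46 - 43.4)²/43.4
   = 71.214 + 13.696 + 0.156
   = 85.07
p-value < 0.0001

Since p-value < α = 0.01, we reject H₀.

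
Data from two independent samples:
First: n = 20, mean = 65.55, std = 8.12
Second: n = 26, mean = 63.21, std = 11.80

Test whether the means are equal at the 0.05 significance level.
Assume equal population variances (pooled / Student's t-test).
Student's two-sample t-test (equal variances):
H₀: μ₁ = μ₂
H₁: μ₁ ≠ μ₂
df = n₁ + n₂ - 2 = 44
Pooled variance s_p² = [(n₁-1)s₁² + (n₂-1)s₂²] / (n₁ + n₂ - 2) = [(19)(8.12²) + (25)(11.80²)] / 44 = 107.5853
SE = √(s_p²(1/n₁ + 1/n₂)) = √(107.5853 × (1/20 + 1/26)) = 3.0850
t = (x̄₁ - x̄₂) / SE = (65.55 - 63.21) / 3.0850 = 2.34 / 3.0850 = 0.759
p-value = 0.4522

Since p-value > α = 0.05, we fail to reject H₀.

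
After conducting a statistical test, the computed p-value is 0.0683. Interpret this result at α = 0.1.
Since p = 0.0683 < α = 0.1, reject H₀.
There is sufficient evidence to reject the null hypothesis; the result is statistically significant at the 0.1 level.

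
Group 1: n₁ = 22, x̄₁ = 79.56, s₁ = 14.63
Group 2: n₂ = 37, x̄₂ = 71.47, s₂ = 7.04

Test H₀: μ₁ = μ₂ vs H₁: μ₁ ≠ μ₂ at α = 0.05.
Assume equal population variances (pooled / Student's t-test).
Student's two-sample t-test (equal variances):
H₀: μ₁ = μ₂
H₁: μ₁ ≠ μ₂
df = n₁ + n₂ - 2 = 57
Pooled variance s_p² = [(n₁-1)s₁² + (n₂-1)s₂²] / (n₁ + n₂ - 2) = [(21)(14.63²) + (36)(7.04²)] / 57 = 110.1578
SE = √(s_p²(1/n₁ + 1/n₂)) = √(110.1578 × (1/22 + 1/37)) = 2.8257
t = (x̄₁ - x̄₂) / SE = (79.56 - 71.47) / 2.8257 = 8.09 / 2.8257 = 2.863
p-value = 0.0059

Since p-value < α = 0.05, we reject H₀.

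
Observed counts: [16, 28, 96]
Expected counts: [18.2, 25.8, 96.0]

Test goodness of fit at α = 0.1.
Chi-square goodness of fit test:
H₀: observed counts match expected distribution
H₁: observed counts differ from expected distribution
df = k - 1 = 2
χ² = Σ(O - E)²/E
   = (16 - 18.2)²/18.2 + (28 - 25.8)²/25.8 + (96 - 96.0)²/96.0
   = 0.266 + 0.188 + 0.000
   = 0.45
p-value = 0.7971

Since p-value > α = 0.1, we fail to reject H₀.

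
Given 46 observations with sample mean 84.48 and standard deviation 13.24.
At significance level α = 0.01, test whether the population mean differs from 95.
One-sample t-test:
H₀: μ = 95
H₁: μ ≠ 95
df = n - 1 = 45
t = (x̄ - μ₀) / (s/√n) = (84.48 - 95) / (13.24/√46) = -5.389
p-value < 0.0001

Since p-value < α = 0.01, we reject H₀.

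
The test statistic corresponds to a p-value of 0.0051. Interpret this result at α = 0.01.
Since p = 0.0051 < α = 0.01, reject H₀.
There is sufficient evidence to reject the null hypothesis; the result is statistically significant at the 0.01 level.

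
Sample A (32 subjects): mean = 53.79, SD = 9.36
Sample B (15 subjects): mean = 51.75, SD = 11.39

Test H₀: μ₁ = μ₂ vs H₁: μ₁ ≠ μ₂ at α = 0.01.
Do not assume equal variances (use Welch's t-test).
Welch's two-sample t-test:
H₀: μ₁ = μ₂
H₁: μ₁ ≠ μ₂
s₁²/n₁ = 9.36²/32 = 2.7378,  s₂²/n₂ = 11.39²/15 = 8.6488
SE = √(s₁²/n₁ + s₂²/n₂) = √(2.7378 + 8.6488) = 3.3744
df (Welch-Satterthwaite) = (s₁²/n₁ + s₂²/n₂)² / [(s₁²/n₁)²/(n₁-1) + (s₂²/n₂)²/(n₂-1)] ≈ 23.22
t = (x̄₁ - x̄₂) / SE = (53.79 - 51.75) / 3.3744 = 2.04 / 3.3744 = 0.605
p-value = 0.5513

Since p-value > α = 0.01, we fail to reject H₀.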